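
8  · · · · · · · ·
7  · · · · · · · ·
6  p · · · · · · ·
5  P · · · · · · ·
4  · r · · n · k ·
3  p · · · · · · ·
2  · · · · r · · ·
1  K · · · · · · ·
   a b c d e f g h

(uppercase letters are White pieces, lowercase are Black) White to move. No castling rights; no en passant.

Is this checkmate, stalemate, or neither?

White to move; white king on a1.
In check: no.
King squares — b1: attacked by Rb4; a2: attacked by Re2; b2: attacked by Re2.
Legal moves for White: none.
Not in check and no legal moves → stalemate.

stalemate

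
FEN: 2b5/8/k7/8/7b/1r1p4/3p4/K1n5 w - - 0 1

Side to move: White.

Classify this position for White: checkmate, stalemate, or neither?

White to move; white king on a1.
In check: no.
King squares — b1: attacked by Rb3; a2: attacked by Nc1; b2: attacked by Rb3.
Legal moves for White: none.
Not in check and no legal moves → stalemate.

stalemate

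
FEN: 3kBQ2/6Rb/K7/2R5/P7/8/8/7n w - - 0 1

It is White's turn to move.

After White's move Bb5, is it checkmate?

After Bb5: black king on d8; in check: yes, from the white queen on f8.
King squares — c7: attacked by Rc5; d7: attacked by Bb5; e7: attacked by Rg7; c8: attacked by Rc5; e8: attacked by Bb5.
Black has no legal moves → checkmate.

yes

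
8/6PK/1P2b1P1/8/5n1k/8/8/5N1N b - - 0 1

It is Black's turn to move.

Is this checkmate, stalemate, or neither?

Black to move; black king on h4.
In check: no.
Legal moves for Black include: Bg8+, Bc8, Bf7, Bd7, Bf5, Bd5, Bg4, Bc4, Bh3, Bb3, Ba2, Kh5, Kg5, Kg4, Kh3, Nxg6, Nh5, Nd5, ... (list truncated; more exist).
Black has legal moves and is not in check → neither.

neither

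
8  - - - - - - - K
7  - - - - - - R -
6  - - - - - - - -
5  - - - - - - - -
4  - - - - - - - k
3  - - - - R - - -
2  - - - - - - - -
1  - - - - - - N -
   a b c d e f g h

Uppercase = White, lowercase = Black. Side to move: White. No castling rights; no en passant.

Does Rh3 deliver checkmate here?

yes

After Rh3: black king on h4; in check: yes, from the white rook on h3.
King squares — g3: attacked by Rh3; h3: attacked by Ng1; g4: attacked by Rg7; g5: attacked by Rg7; h5: attacked by Rh3.
Black has no legal moves → checkmate.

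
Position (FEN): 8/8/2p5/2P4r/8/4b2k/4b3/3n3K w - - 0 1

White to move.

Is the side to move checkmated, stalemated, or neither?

White to move; white king on h1.
In check: no.
King squares — g1: attacked by Be3; g2: attacked by Kh3; h2: attacked by Kh3.
Legal moves for White: none.
Not in check and no legal moves → stalemate.

stalemate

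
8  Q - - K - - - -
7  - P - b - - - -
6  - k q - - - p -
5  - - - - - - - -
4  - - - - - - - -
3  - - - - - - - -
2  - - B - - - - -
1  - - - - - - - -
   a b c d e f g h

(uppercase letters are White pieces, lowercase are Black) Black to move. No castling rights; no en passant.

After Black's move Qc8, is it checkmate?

no

After Qc8: white king on d8; in check: yes, from the black queen on c8.
White has 6 legal replies: Ke7, Qxc8, bxc8=Q, bxc8=R, bxc8=B, bxc8=N+.
In check but a legal move exists → not checkmate.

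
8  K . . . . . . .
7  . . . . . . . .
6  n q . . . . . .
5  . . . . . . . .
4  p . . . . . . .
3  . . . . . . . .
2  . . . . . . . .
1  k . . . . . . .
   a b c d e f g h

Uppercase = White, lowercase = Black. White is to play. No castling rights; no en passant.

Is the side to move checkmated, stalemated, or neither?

stalemate

White to move; white king on a8.
In check: no.
King squares — a7: attacked by Qb6; b7: attacked by Qb6; b8: attacked by Na6.
Legal moves for White: none.
Not in check and no legal moves → stalemate.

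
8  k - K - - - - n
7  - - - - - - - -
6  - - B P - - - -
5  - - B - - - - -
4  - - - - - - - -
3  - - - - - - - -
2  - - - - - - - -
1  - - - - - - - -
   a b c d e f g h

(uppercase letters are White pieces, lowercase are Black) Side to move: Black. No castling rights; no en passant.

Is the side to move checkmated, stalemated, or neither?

Black to move; black king on a8.
In check: yes, from the white bishop on c6.
King squares — a7: attacked by Bc5; b7: attacked by Bc6; b8: attacked by Kc8.
Legal moves for Black: none.
In check with no legal moves → checkmate.

checkmate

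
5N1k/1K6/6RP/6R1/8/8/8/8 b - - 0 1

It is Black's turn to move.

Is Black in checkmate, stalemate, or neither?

Black to move; black king on h8.
In check: no.
King squares — g7: attacked by Rg6; h7: attacked by Nf8; g8: attacked by Rg6.
Legal moves for Black: none.
Not in check and no legal moves → stalemate.

stalemate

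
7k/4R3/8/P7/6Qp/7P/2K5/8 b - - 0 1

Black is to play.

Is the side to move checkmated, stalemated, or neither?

stalemate

Black to move; black king on h8.
In check: no.
King squares — g7: attacked by Qg4; h7: attacked by Re7; g8: attacked by Qg4.
Legal moves for Black: none.
Not in check and no legal moves → stalemate.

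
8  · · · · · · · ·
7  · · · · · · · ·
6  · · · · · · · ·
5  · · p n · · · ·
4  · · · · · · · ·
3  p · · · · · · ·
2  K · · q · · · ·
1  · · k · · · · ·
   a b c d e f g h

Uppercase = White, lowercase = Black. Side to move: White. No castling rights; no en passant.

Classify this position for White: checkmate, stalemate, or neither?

neither

White to move; white king on a2.
In check: yes, from the black queen on d2.
King squares — a1: available; b1: attacked by Kc1; b2: attacked by Kc1; a3: available; b3: available.
Legal moves for White: Kb3, Kxa3, Ka1.
White is in check but has 3 legal moves → neither.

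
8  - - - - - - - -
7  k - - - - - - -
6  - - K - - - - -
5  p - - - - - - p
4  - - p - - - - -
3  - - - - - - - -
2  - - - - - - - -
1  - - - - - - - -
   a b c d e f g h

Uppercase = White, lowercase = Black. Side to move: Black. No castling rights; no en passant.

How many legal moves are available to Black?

6

Black to move; king on a7.
In check: no.
Legal moves: Kb8, Ka8, Ka6, h4, a4, c3.
Count: 6.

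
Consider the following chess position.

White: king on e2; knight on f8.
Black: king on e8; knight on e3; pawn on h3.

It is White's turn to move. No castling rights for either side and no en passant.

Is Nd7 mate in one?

no

After Nd7: black king on e8; in check: no.
Black is not in check, so this cannot be checkmate.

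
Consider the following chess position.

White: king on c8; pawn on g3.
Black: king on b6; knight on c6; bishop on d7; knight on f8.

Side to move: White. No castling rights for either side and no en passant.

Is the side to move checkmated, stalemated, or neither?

White to move; white king on c8.
In check: yes, from the black bishop on d7.
King squares — b7: attacked by Kb6; c7: attacked by Kb6; d7: attacked by Nf8; b8: attacked by Nc6; d8: attacked by Nc6.
Legal moves for White: none.
In check with no legal moves → checkmate.

checkmate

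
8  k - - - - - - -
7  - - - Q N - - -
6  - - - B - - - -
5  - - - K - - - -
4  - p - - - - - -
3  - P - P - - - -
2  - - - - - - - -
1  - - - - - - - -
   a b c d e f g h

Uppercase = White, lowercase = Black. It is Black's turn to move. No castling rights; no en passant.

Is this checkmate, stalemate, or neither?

stalemate

Black to move; black king on a8.
In check: no.
King squares — a7: attacked by Qd7; b7: attacked by Qd7; b8: attacked by Bd6.
Legal moves for Black: none.
Not in check and no legal moves → stalemate.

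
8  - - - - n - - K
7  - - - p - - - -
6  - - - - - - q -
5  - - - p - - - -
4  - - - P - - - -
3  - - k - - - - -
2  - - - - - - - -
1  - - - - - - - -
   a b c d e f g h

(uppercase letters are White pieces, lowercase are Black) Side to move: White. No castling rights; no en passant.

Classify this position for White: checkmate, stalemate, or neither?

White to move; white king on h8.
In check: no.
King squares — g7: attacked by Qg6; h7: attacked by Qg6; g8: attacked by Qg6.
Legal moves for White: none.
Not in check and no legal moves → stalemate.

stalemate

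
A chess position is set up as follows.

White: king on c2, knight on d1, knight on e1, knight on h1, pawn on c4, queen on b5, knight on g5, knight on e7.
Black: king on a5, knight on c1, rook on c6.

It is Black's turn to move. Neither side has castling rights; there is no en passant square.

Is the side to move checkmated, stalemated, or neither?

Black to move; black king on a5.
In check: yes, from the white queen on b5.
King squares — a4: attacked by Qb5; b4: attacked by Qb5; b5: attacked by Pc4; a6: attacked by Qb5; b6: attacked by Qb5.
Legal moves for Black: none.
In check with no legal moves → checkmate.

checkmate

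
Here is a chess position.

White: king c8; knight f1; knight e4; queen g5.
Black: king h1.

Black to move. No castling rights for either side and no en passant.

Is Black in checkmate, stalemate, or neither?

Black to move; black king on h1.
In check: no.
King squares — g1: attacked by Qg5; g2: attacked by Qg5; h2: attacked by Nf1.
Legal moves for Black: none.
Not in check and no legal moves → stalemate.

stalemate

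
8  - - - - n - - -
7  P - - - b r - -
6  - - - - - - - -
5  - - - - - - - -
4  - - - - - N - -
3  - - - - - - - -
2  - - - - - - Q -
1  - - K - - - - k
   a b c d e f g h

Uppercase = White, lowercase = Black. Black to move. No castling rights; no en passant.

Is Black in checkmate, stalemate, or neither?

Black to move; black king on h1.
In check: yes, from the white queen on g2.
King squares — g1: attacked by Qg2; g2: attacked by Nf4; h2: attacked by Qg2.
Legal moves for Black: none.
In check with no legal moves → checkmate.

checkmate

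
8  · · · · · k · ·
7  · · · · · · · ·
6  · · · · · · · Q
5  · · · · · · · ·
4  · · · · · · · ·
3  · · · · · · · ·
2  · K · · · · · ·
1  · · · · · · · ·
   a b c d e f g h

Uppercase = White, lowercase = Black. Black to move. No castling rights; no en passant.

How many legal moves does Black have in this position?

Black to move; king on f8.
In check: yes, from the white queen on h6.
Legal moves: Kg8, Ke8, Kf7, Ke7.
Count: 4.

4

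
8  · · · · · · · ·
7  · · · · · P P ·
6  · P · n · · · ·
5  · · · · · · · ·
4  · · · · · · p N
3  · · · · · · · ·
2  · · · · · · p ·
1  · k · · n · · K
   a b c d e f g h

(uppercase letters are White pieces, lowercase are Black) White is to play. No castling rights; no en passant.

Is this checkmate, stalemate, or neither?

neither

White to move; white king on h1.
In check: yes, from the black pawn on g2.
King squares — g1: available; g2: attacked by Ne1; h2: available.
Legal moves for White: Kh2, Kg1, Nxg2.
White is in check but has 3 legal moves → neither.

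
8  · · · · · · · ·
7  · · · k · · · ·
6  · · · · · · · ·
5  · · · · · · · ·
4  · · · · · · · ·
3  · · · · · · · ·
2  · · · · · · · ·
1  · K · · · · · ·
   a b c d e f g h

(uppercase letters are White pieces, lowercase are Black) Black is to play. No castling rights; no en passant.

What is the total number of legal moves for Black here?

8

Black to move; king on d7.
In check: no.
Legal moves: Ke8, Kd8, Kc8, Ke7, Kc7, Ke6, Kd6, Kc6.
Count: 8.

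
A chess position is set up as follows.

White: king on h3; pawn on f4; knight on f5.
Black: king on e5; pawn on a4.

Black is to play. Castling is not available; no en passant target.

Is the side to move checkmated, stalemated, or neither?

neither

Black to move; black king on e5.
In check: yes, from the white pawn on f4.
King squares — d4: attacked by Nf5; e4: available; f4: available; d5: available; f5: available; d6: attacked by Nf5; e6: available; f6: available.
Legal moves for Black: Kf6, Ke6, Kxf5, Kd5, Kxf4, Ke4.
Black is in check but has 6 legal moves → neither.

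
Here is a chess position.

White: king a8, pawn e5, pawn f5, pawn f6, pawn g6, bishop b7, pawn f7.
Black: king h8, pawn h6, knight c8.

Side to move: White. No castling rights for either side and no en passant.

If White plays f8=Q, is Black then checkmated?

yes

After f8=Q: black king on h8; in check: yes, from the white queen on f8.
King squares — g7: attacked by Pf6; h7: attacked by Pg6; g8: attacked by Qf8.
Black has no legal moves → checkmate.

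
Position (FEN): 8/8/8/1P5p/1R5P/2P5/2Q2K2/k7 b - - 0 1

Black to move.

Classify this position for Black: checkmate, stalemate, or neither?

stalemate

Black to move; black king on a1.
In check: no.
King squares — b1: attacked by Qc2; a2: attacked by Qc2; b2: attacked by Qc2.
Legal moves for Black: none.
Not in check and no legal moves → stalemate.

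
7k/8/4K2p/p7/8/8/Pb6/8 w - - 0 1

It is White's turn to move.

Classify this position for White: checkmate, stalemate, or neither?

White to move; white king on e6.
In check: no.
Legal moves for White: Kf7, Ke7, Kd7, Kd6, Kf5, Kd5, a3, a4.
White has 8 legal moves and is not in check → neither.

neither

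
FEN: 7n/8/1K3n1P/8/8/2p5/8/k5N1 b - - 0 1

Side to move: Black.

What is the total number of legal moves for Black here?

14

Black to move; king on a1.
In check: no.
Legal moves: Nf7, Ng6, Ng8, Ne8, Nh7, Nd7+, Nh5, Nd5+, Ng4, Ne4, Kb2, Ka2, Kb1, c2.
Count: 14.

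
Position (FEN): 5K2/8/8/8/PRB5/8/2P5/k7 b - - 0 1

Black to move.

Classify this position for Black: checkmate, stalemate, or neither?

Black to move; black king on a1.
In check: no.
King squares — b1: attacked by Rb4; a2: attacked by Bc4; b2: attacked by Rb4.
Legal moves for Black: none.
Not in check and no legal moves → stalemate.

stalemate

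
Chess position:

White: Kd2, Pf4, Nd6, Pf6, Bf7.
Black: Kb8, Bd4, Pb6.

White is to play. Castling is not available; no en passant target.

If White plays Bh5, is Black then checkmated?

no

After Bh5: black king on b8; in check: no.
Black is not in check, so this cannot be checkmate.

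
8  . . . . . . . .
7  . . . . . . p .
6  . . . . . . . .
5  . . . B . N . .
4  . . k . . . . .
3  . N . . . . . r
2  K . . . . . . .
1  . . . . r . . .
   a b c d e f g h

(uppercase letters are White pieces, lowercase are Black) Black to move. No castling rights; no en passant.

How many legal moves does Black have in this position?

5

Black to move; king on c4.
In check: yes, from the white bishop on d5.
Legal moves: Kxd5, Kb5, Kb4, Kd3, Kc3.
Count: 5.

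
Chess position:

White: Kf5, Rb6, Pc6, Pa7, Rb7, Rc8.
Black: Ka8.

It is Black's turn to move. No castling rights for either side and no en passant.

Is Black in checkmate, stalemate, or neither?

checkmate

Black to move; black king on a8.
In check: yes, from the white rook on c8.
King squares — a7: attacked by Rb7; b7: attacked by Rb6; b8: attacked by Pa7.
Legal moves for Black: none.
In check with no legal moves → checkmate.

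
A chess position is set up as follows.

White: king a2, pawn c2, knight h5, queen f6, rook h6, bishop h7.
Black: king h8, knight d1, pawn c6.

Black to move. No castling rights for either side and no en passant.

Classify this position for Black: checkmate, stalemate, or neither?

checkmate

Black to move; black king on h8.
In check: yes, from the white queen on f6.
King squares — g7: attacked by Nh5; h7: attacked by Rh6; g8: attacked by Bh7.
Legal moves for Black: none.
In check with no legal moves → checkmate.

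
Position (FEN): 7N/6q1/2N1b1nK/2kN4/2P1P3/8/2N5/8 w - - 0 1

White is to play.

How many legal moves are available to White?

White to move; king on h6.
In check: yes, from the black queen on g7.
Legal moves: Kxg7, Kh5, Kg5.
Count: 3.

3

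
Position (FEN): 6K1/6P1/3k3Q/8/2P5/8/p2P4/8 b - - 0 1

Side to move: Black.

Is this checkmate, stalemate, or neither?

neither

Black to move; black king on d6.
In check: yes, from the white queen on h6.
King squares — c5: available; d5: attacked by Pc4; e5: available; c6: attacked by Qh6; e6: attacked by Qh6; c7: available; d7: available; e7: available.
Legal moves for Black: Ke7, Kd7, Kc7, Ke5, Kc5.
Black is in check but has 5 legal moves → neither.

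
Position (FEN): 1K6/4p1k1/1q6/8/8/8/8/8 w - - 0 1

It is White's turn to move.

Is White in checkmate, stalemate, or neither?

White to move; white king on b8.
In check: yes, from the black queen on b6.
Legal moves for White: Kc8, Ka8.
White is in check but has 2 legal moves → neither.

neither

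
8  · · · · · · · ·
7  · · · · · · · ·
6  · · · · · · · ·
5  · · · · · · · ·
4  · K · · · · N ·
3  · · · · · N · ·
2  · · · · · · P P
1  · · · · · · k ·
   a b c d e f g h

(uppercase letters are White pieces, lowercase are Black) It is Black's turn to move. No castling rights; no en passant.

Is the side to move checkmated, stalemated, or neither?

Black to move; black king on g1.
In check: yes, from the white knight on f3.
King squares — f1: available; h1: available; f2: attacked by Ng4; g2: available; h2: attacked by Nf3.
Legal moves for Black: Kxg2, Kh1, Kf1.
Black is in check but has 3 legal moves → neither.

neither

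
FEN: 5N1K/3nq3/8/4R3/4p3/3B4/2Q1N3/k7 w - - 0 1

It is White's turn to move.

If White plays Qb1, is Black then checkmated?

yes

After Qb1: black king on a1; in check: yes, from the white queen on b1.
King squares — b1: attacked by Bd3; a2: attacked by Qb1; b2: attacked by Qb1.
Black has no legal moves → checkmate.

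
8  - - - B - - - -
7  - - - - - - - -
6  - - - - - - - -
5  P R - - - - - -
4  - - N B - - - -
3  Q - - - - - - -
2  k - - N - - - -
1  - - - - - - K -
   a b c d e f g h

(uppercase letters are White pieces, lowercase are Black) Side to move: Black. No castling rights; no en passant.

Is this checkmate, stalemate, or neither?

checkmate

Black to move; black king on a2.
In check: yes, from the white queen on a3.
King squares — a1: attacked by Qa3; b1: attacked by Nd2; b2: attacked by Qa3; a3: attacked by Nc4; b3: attacked by Nd2.
Legal moves for Black: none.
In check with no legal moves → checkmate.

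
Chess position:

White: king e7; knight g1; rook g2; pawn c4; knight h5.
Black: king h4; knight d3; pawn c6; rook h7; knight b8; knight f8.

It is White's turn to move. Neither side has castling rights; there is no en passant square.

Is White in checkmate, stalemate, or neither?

White to move; white king on e7.
In check: yes, from the black rook on h7.
King squares — d6: available; e6: attacked by Nf8; f6: available; d7: attacked by Rh7; f7: attacked by Rh7; d8: available; e8: available; f8: available.
Legal moves for White: Kxf8, Ke8, Kd8, Kf6, Kd6, Ng7, Rg7.
White is in check but has 7 legal moves → neither.

neither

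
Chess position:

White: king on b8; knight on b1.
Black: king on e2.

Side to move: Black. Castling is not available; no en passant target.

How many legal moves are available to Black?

Black to move; king on e2.
In check: no.
Legal moves: Kf3, Ke3, Kd3, Kf2, Kf1, Ke1, Kd1.
Count: 7.

7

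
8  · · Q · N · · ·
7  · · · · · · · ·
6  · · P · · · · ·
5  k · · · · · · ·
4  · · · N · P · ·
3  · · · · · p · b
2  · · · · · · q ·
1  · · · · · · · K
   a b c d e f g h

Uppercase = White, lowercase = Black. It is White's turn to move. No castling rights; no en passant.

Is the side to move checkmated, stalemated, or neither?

checkmate

White to move; white king on h1.
In check: yes, from the black queen on g2.
King squares — g1: attacked by Qg2; g2: attacked by Pf3; h2: attacked by Qg2.
Legal moves for White: none.
In check with no legal moves → checkmate.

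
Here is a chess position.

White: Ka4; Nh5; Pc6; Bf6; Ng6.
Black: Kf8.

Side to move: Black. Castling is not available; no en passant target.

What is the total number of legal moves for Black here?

Black to move; king on f8.
In check: yes, from the white knight on g6.
Legal moves: Kg8, Ke8, Kf7.
Count: 3.

3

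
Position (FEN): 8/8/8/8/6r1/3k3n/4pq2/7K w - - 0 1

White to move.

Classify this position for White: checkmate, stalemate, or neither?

stalemate

White to move; white king on h1.
In check: no.
King squares — g1: attacked by Qf2; g2: attacked by Qf2; h2: attacked by Qf2.
Legal moves for White: none.
Not in check and no legal moves → stalemate.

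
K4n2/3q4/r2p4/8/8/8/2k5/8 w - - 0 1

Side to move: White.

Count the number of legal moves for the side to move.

White to move; king on a8.
In check: yes, from the black rook on a6.
Legal moves: Kb8.
Count: 1.

1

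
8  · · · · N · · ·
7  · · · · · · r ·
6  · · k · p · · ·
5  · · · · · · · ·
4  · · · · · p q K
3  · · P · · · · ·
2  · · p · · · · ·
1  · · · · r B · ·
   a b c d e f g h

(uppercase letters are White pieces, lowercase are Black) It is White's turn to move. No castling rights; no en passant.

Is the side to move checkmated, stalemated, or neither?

White to move; white king on h4.
In check: yes, from the black queen on g4.
King squares — g3: attacked by Pf4; h3: attacked by Qg4; g4: attacked by Rg7; g5: attacked by Qg4; h5: attacked by Qg4.
Legal moves for White: none.
In check with no legal moves → checkmate.

checkmate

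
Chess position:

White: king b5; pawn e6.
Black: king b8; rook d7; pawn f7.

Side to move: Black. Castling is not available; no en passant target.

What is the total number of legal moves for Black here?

19

Black to move; king on b8.
In check: no.
Legal moves: Kc8, Ka8, Kc7, Kb7, Ka7, Rd8, Re7, Rc7, Rb7+, Ra7, Rd6, Rd5+, Rd4, Rd3, Rd2, Rd1, fxe6, f6, f5.
Count: 19.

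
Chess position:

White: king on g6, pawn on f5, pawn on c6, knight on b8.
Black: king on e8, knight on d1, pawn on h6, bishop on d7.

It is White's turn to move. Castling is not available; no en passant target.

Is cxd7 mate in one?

After cxd7: black king on e8; in check: yes, from the white pawn on d7.
Black has 3 legal replies: Kf8, Kd8, Ke7.
In check but a legal move exists → not checkmate.

no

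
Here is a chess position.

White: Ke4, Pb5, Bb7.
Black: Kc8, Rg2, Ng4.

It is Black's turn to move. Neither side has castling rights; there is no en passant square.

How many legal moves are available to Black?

5

Black to move; king on c8.
In check: yes, from the white bishop on b7.
Legal moves: Kd8, Kb8, Kd7, Kc7, Kxb7.
Count: 5.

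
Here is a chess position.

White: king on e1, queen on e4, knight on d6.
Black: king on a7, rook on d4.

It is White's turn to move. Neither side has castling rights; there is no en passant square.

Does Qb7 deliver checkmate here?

After Qb7: black king on a7; in check: yes, from the white queen on b7.
King squares — a6: attacked by Qb7; b6: attacked by Qb7; b7: attacked by Nd6; a8: attacked by Qb7; b8: attacked by Qb7.
Black has no legal moves → checkmate.

yes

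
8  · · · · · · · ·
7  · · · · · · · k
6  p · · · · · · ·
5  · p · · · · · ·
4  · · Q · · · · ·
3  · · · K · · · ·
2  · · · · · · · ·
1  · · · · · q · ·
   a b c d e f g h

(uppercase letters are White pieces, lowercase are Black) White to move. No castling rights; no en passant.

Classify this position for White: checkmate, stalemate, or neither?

neither

White to move; white king on d3.
In check: yes, from the black queen on f1.
King squares — c2: available; d2: available; e2: attacked by Qf1; c3: available; e3: available; c4: own queen; d4: available; e4: available.
Legal moves for White: Ke4, Kd4, Ke3, Kc3, Kd2, Kc2.
White is in check but has 6 legal moves → neither.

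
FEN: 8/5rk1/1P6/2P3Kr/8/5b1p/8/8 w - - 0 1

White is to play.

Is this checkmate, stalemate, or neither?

checkmate

White to move; white king on g5.
In check: yes, from the black rook on h5.
King squares — f4: attacked by Rf7; g4: attacked by Bf3; h4: attacked by Rh5; f5: attacked by Rh5; h5: attacked by Bf3; f6: attacked by Rf7; g6: attacked by Kg7; h6: attacked by Rh5.
Legal moves for White: none.
In check with no legal moves → checkmate.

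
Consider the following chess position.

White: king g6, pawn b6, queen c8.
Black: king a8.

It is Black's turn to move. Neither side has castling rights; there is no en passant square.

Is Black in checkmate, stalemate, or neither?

checkmate

Black to move; black king on a8.
In check: yes, from the white queen on c8.
King squares — a7: attacked by Pb6; b7: attacked by Qc8; b8: attacked by Qc8.
Legal moves for Black: none.
In check with no legal moves → checkmate.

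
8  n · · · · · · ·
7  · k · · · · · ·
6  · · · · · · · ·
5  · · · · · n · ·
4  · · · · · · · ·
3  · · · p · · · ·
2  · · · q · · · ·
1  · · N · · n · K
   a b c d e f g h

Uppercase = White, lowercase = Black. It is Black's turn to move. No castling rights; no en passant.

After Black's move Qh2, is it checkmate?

After Qh2: white king on h1; in check: yes, from the black queen on h2.
King squares — g1: attacked by Qh2; g2: attacked by Qh2; h2: attacked by Nf1.
White has no legal moves → checkmate.

yes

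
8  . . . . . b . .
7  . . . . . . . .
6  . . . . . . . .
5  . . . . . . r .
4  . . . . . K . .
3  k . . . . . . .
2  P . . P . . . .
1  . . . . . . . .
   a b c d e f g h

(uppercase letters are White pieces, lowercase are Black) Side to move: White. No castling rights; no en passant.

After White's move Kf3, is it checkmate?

no

After Kf3: black king on a3; in check: no.
Black is not in check, so this cannot be checkmate.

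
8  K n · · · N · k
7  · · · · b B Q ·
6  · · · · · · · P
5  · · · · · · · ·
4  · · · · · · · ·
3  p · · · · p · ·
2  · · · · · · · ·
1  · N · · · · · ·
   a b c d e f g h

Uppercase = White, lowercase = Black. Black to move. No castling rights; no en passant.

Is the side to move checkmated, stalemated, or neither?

Black to move; black king on h8.
In check: yes, from the white queen on g7.
King squares — g7: attacked by Ph6; h7: attacked by Qg7; g8: attacked by Bf7.
Legal moves for Black: none.
In check with no legal moves → checkmate.

checkmate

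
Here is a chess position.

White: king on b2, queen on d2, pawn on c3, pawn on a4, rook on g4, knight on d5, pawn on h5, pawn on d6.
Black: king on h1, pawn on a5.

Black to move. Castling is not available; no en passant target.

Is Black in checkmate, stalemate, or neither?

Black to move; black king on h1.
In check: no.
King squares — g1: attacked by Rg4; g2: attacked by Qd2; h2: attacked by Qd2.
Legal moves for Black: none.
Not in check and no legal moves → stalemate.

stalemate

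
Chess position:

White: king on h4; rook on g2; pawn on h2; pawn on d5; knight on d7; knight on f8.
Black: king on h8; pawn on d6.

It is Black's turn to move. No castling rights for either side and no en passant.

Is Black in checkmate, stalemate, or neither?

stalemate

Black to move; black king on h8.
In check: no.
King squares — g7: attacked by Rg2; h7: attacked by Nf8; g8: attacked by Rg2.
Legal moves for Black: none.
Not in check and no legal moves → stalemate.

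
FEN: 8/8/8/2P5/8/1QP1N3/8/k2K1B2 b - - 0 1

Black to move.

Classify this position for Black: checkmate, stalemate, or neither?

stalemate

Black to move; black king on a1.
In check: no.
King squares — b1: attacked by Qb3; a2: attacked by Qb3; b2: attacked by Qb3.
Legal moves for Black: none.
Not in check and no legal moves → stalemate.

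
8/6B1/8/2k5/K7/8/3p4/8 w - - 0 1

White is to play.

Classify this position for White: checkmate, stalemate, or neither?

neither

White to move; white king on a4.
In check: no.
Legal moves for White: Bh8, Bf8+, Bh6, Bf6, Be5, Bd4+, Bc3, Bb2, Ba1, Ka5, Kb3, Ka3.
White has 12 legal moves and is not in check → neither.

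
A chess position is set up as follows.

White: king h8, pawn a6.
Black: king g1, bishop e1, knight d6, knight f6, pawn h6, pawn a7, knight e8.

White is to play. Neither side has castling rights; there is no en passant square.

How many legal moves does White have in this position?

0

White to move; king on h8.
In check: no.
Legal moves: none.
Count: 0.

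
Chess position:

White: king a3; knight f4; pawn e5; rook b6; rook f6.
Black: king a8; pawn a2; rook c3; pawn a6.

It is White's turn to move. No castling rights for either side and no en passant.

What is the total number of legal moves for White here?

White to move; king on a3.
In check: yes, from the black rook on c3.
Legal moves: Kb4, Ka4, Kb2, Kxa2, Rb3.
Count: 5.

5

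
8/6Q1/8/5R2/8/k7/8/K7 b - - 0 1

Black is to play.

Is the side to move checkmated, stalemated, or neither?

Black to move; black king on a3.
In check: no.
Legal moves for Black: Kb4, Ka4, Kb3.
Black has 3 legal moves and is not in check → neither.

neither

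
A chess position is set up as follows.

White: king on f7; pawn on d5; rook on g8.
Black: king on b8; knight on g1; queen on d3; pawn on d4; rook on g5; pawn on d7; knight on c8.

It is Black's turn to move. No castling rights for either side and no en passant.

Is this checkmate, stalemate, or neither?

Black to move; black king on b8.
In check: no.
Legal moves for Black include: Ka8, Kc7, Kb7, Ka7, Rxg8, Rg7+, Rg6, Rh5, Rf5+, Re5, Rxd5, Rg4, Rg3, Rg2, Qh7+, Qg6+, Qa6, Qf5+, ... (list truncated; more exist).
Black has legal moves and is not in check → neither.

neither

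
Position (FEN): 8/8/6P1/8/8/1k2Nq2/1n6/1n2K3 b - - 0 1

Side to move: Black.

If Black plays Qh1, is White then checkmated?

After Qh1: white king on e1; in check: yes, from the black queen on h1.
White has 3 legal replies: Kf2, Ke2, Nf1.
In check but a legal move exists → not checkmate.

no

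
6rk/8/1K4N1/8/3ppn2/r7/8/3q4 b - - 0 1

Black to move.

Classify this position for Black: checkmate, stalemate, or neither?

Black to move; black king on h8.
In check: yes, from the white knight on g6.
Legal moves for Black: Kh7, Kg7, Rxg6+, Nxg6.
Black is in check but has 4 legal moves → neither.

neither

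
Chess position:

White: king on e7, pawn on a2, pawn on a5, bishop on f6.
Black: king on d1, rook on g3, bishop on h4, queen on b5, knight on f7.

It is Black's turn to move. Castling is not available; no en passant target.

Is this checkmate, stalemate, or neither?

Black to move; black king on d1.
In check: no.
Legal moves for Black include: Nh8, Nd8, Nh6, Nd6, Ng5, Ne5, Qe8+, Qb8, Qd7+, Qb7+, Qc6, Qb6, Qa6, Qh5, Qg5, Qf5, Qe5+, Qd5, ... (list truncated; more exist).
Black has legal moves and is not in check → neither.

neither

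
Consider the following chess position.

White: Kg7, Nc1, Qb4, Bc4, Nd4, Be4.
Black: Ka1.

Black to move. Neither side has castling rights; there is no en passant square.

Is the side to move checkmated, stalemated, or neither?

Black to move; black king on a1.
In check: no.
King squares — b1: attacked by Qb4; a2: attacked by Nc1; b2: attacked by Qb4.
Legal moves for Black: none.
Not in check and no legal moves → stalemate.

stalemate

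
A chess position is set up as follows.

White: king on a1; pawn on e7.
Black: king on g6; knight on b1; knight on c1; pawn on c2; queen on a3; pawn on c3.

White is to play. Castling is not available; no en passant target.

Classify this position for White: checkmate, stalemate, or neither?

checkmate

White to move; white king on a1.
In check: yes, from the black queen on a3.
King squares — b1: attacked by Pc2; a2: attacked by Nc1; b2: attacked by Qa3.
Legal moves for White: none.
In check with no legal moves → checkmate.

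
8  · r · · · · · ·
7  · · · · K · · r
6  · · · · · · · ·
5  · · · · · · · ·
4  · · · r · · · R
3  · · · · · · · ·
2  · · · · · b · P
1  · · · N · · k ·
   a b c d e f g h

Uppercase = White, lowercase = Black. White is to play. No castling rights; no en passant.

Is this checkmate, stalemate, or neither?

neither

White to move; white king on e7.
In check: yes, from the black rook on h7.
King squares — d6: attacked by Rd4; e6: available; f6: available; d7: attacked by Rd4; f7: attacked by Rh7; d8: attacked by Rd4; e8: attacked by Rb8; f8: attacked by Rb8.
Legal moves for White: Kf6, Ke6, Rxh7.
White is in check but has 3 legal moves → neither.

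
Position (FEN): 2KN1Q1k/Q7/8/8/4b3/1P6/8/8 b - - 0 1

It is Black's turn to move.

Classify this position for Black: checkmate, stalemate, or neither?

checkmate

Black to move; black king on h8.
In check: yes, from the white queen on f8.
King squares — g7: attacked by Qa7; h7: attacked by Qa7; g8: attacked by Qf8.
Legal moves for Black: none.
In check with no legal moves → checkmate.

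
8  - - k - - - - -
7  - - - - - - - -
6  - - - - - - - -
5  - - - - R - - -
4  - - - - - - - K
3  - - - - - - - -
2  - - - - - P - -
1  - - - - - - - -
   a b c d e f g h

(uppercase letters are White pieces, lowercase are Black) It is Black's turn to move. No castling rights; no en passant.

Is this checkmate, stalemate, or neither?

neither

Black to move; black king on c8.
In check: no.
Legal moves for Black: Kd8, Kb8, Kd7, Kc7, Kb7.
Black has 5 legal moves and is not in check → neither.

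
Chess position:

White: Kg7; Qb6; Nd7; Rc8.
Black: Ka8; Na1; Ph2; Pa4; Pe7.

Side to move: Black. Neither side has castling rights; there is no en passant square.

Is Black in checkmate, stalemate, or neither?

Black to move; black king on a8.
In check: yes, from the white rook on c8.
King squares — a7: attacked by Qb6; b7: attacked by Qb6; b8: attacked by Qb6.
Legal moves for Black: none.
In check with no legal moves → checkmate.

checkmate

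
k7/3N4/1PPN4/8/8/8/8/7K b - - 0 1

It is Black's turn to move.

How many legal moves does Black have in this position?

Black to move; king on a8.
In check: no.
Legal moves: none.
Count: 0.

0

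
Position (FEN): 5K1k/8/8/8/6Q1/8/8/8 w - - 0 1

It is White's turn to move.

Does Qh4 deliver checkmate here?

yes

After Qh4: black king on h8; in check: yes, from the white queen on h4.
King squares — g7: attacked by Kf8; h7: attacked by Qh4; g8: attacked by Kf8.
Black has no legal moves → checkmate.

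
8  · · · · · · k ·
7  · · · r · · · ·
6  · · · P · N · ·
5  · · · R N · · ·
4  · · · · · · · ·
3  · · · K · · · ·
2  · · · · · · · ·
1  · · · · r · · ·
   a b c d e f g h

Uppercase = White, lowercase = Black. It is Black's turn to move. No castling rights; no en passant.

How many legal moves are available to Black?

3

Black to move; king on g8.
In check: yes, from the white knight on f6.
Legal moves: Kh8, Kf8, Kg7.
Count: 3.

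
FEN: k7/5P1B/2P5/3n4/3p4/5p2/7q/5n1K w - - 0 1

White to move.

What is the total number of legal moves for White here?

0

White to move; king on h1.
In check: yes, from the black queen on h2.
Legal moves: none.
Count: 0.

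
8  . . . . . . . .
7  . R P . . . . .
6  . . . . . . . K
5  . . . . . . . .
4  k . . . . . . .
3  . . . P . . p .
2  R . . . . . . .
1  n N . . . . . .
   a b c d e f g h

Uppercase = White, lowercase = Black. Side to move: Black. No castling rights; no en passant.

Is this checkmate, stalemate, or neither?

Black to move; black king on a4.
In check: yes, from the white rook on a2.
King squares — a3: attacked by Nb1; b3: attacked by Rb7; b4: attacked by Rb7; a5: attacked by Ra2; b5: attacked by Rb7.
Legal moves for Black: none.
In check with no legal moves → checkmate.

checkmate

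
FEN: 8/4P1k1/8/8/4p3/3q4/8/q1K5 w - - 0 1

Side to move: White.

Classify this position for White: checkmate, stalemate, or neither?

White to move; white king on c1.
In check: yes, from the black queen on a1.
King squares — b1: attacked by Qa1; d1: attacked by Qa1; b2: attacked by Qa1; c2: attacked by Qd3; d2: attacked by Qd3.
Legal moves for White: none.
In check with no legal moves → checkmate.

checkmate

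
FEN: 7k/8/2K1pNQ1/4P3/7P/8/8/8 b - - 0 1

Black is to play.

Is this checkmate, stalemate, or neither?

stalemate

Black to move; black king on h8.
In check: no.
King squares — g7: attacked by Qg6; h7: attacked by Nf6; g8: attacked by Nf6.
Legal moves for Black: none.
Not in check and no legal moves → stalemate.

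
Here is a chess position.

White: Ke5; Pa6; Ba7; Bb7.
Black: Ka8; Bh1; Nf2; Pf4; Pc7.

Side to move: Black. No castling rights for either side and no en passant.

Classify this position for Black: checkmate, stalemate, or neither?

Black to move; black king on a8.
In check: yes, from the white bishop on b7.
Legal moves for Black: Kxa7, Bxb7.
Black is in check but has 2 legal moves → neither.

neither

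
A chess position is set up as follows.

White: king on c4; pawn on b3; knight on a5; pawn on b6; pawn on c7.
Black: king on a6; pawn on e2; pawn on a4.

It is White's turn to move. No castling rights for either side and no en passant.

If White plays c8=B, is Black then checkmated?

After c8=B: black king on a6; in check: yes, from the white bishop on c8.
Black has 2 legal replies: Kxb6, Kxa5.
In check but a legal move exists → not checkmate.

no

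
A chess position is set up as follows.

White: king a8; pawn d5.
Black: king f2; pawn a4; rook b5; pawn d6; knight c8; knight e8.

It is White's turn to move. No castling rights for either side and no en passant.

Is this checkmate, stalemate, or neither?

White to move; white king on a8.
In check: no.
King squares — a7: attacked by Nc8; b7: attacked by Rb5; b8: attacked by Rb5.
Legal moves for White: none.
Not in check and no legal moves → stalemate.

stalemate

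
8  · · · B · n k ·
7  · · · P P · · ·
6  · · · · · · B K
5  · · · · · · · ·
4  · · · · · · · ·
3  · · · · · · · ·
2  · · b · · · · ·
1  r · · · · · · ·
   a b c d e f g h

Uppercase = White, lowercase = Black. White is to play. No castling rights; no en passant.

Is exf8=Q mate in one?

no

After exf8=Q: black king on g8; in check: yes, from the white queen on f8.
Black has 1 legal reply: Kxf8.
In check but a legal move exists → not checkmate.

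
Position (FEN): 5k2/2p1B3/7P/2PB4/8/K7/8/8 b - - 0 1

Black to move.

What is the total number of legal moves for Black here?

2

Black to move; king on f8.
In check: yes, from the white bishop on e7.
Legal moves: Ke8, Kxe7.
Count: 2.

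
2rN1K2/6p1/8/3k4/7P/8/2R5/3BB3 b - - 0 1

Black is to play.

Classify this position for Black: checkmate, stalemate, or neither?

neither

Black to move; black king on d5.
In check: no.
Legal moves for Black: Rxd8+, Rb8, Ra8, Rc7, Rc6, Rc5, Rc4, Rc3, Rxc2, Kd6, Ke5, Ke4, Kd4, g6, g5.
Black has 15 legal moves and is not in check → neither.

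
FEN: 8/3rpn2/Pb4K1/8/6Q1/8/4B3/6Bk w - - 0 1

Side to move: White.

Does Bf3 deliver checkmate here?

yes

After Bf3: black king on h1; in check: yes, from the white bishop on f3.
King squares — g1: attacked by Qg4; g2: attacked by Bf3; h2: attacked by Bg1.
Black has no legal moves → checkmate.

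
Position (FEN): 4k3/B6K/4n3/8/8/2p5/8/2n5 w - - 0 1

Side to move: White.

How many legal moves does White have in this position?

White to move; king on h7.
In check: no.
Legal moves: Kh8, Kg8, Kh6, Kg6, Bb8, Bb6, Bc5, Bd4, Be3, Bf2, Bg1.
Count: 11.

11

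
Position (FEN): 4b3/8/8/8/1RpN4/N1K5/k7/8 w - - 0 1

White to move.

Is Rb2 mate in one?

After Rb2: black king on a2; in check: yes, from the white rook on b2.
Black has 2 legal replies: Kxa3, Ka1.
In check but a legal move exists → not checkmate.

no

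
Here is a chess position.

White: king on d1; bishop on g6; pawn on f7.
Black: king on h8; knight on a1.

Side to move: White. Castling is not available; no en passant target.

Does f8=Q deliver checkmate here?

yes

After f8=Q: black king on h8; in check: yes, from the white queen on f8.
King squares — g7: attacked by Qf8; h7: attacked by Bg6; g8: attacked by Qf8.
Black has no legal moves → checkmate.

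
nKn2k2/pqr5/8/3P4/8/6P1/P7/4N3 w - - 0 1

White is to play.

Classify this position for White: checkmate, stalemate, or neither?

checkmate

White to move; white king on b8.
In check: yes, from the black queen on b7.
King squares — a7: attacked by Qb7; b7: attacked by Rc7; c7: attacked by Qb7; a8: attacked by Qb7; c8: attacked by Qb7.
Legal moves for White: none.
In check with no legal moves → checkmate.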